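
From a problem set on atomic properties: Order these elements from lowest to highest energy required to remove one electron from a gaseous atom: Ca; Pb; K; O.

K, Ca, Pb, O

O is in period 2, group 16; K is in period 4, group 1; Ca is in period 4, group 2; Pb is in period 6, group 14.
Across a period the outer electron is held more tightly (higher IE₁); down a group it sits in a higher shell, more shielded, and comes off more easily.
Neither a single period nor a single group — weigh both effects.
Ca > K: both are in period 4; the period trend gives Ca the larger value.
Pb > Ca: period and group pull opposite ways; the across-period shift dominates (716 vs 590 kJ/mol).
O > Pb: relative to Pb, both the across-period and down-group shifts push O's first ionization energy up.
Tabulated first ionization energy (kJ/mol): O 1314, K 419, Ca 590, Pb 716.
So from lowest to highest: K < Ca < Pb < O.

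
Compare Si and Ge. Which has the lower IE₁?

Si is in period 3, group 14; Ge is in period 4, group 14.
First ionization energy rises across a period (greater Z_eff holds electrons more tightly) and falls down a group (valence electrons are farther from the nucleus).
All are in group 14, so first ionization energy increases up the group.
So Ge has the lower IE₁ (Ge < Si).

Ge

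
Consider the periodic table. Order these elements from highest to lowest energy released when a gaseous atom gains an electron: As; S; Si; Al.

EA tends to increase across a period and decrease down a group, though the pattern is less regular than for IE or radius.
Neither a single period nor a single group — weigh both effects.
As > Al: period and group pull opposite ways; the across-period shift dominates (78 vs 42 kJ/mol).
Si > As: the two effects oppose for this pair; the down-group effect wins (134 vs 78 kJ/mol).
S > Si: both are in period 3; the period trend gives S the larger value.
For reference (kJ/mol): Al 42, Si 134, S 200, As 78.
So from highest to lowest: S > Si > As > Al.

S, Si, As, Al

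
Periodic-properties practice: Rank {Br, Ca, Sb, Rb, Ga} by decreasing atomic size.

Rb, Ca, Sb, Ga, Br

Across a period the added protons contract the valence shell; down a group each new principal shell makes the atom larger.
Here both period and group differ, so the two effects have to be weighed against each other.
Ga > Br: both are in period 4; the period trend gives Ga the larger value.
Sb > Ga: the two effects oppose for this pair; the down-group effect wins (140 vs 124 pm).
Ca > Sb: the two effects oppose for this pair; the across-period effect wins (171 vs 140 pm).
Rb > Ca: both effects reinforce here, so Rb is clearly the larger of the two.
Tabulated atomic radius (pm): Ca 171, Ga 124, Br 114, Rb 210, Sb 140.
So from largest to smallest: Rb > Ca > Sb > Ga > Br.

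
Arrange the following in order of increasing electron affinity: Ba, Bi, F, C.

C is in period 2, group 14; F is in period 2, group 17; Ba is in period 6, group 2; Bi is in period 6, group 15.
Electron affinity generally becomes more exothermic across a period toward the halogens and less exothermic down a group.
Here both period and group differ, so the two effects have to be weighed against each other.
Bi > Ba: Bi lies to the right of Ba in period 6, so the across-period effect alone puts Bi higher.
C > Bi: the two effects oppose for this pair; the down-group effect wins (122 vs 91 kJ/mol).
F > C: F lies to the right of C in period 2, so the across-period effect alone puts F higher.
Approximate values (kJ/mol): C 122, F 328, Ba 14, Bi 91.
So from lowest to highest: Ba < Bi < C < F.

Ba < Bi < C < F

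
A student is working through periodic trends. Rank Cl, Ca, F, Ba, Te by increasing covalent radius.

F < Cl < Te < Ca < Ba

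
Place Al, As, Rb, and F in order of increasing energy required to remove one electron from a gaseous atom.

Rb, Al, As, F

F is in period 2, group 17; Al is in period 3, group 13; As is in period 4, group 15; Rb is in period 5, group 1.
Removing the outermost electron gets harder across a period and easier down a group.
Here both period and group differ, so the two effects have to be weighed against each other.
Al > Rb: relative to Rb, both the across-period and down-group shifts push Al's first ionization energy up.
As > Al: the two effects oppose for this pair; the across-period effect wins (947 vs 578 kJ/mol).
F > As: relative to As, both the across-period and down-group shifts push F's first ionization energy up.
Tabulated first ionization energy (kJ/mol): F 1681, Al 578, As 947, Rb 403.
So from lowest to highest: Rb < Al < As < F.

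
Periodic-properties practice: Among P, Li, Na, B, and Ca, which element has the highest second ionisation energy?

Li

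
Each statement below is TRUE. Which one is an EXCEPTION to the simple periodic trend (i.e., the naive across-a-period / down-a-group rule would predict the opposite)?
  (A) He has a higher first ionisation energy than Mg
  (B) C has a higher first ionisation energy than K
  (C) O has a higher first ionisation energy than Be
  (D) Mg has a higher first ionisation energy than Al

The general trend: first ionisation energy increases across a period and decreases down a group.
(A) He (period 1, group 18) vs Mg (period 3, group 2): the stated order agrees with the simple trend.
(B) C (period 2, group 14) vs K (period 4, group 1): the stated order agrees with the simple trend.
(C) O (period 2, group 16) vs Be (period 2, group 2): the stated order agrees with the simple trend.
(D) Mg (period 3, group 2) vs Al (period 3, group 13): the stated order contradicts the simple trend.
The exception is (D): Al's single 3p electron is easier to remove than one from Mg's filled 3s².

(D)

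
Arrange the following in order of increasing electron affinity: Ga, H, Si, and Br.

H is in period 1, group 1; Si is in period 3, group 14; Ga is in period 4, group 13; Br is in period 4, group 17.
Atoms with high Z_eff and room in the valence shell (especially the halogens) have the most exothermic electron affinities.
Neither a single period nor a single group — weigh both effects.
H > Ga: period and group pull opposite ways; the down-group shift dominates (73 vs 29 kJ/mol).
Si > H: period and group pull opposite ways; the across-period shift dominates (134 vs 73 kJ/mol).
Br > Si: the two effects oppose for this pair; the across-period effect wins (325 vs 134 kJ/mol).
Approximate values (kJ/mol): H 73, Si 134, Ga 29, Br 325.
So from lowest to highest: Ga < H < Si < Br.

Ga, H, Si, Br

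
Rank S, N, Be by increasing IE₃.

The third ionization energy removes an electron from the +2 ion. For each element: S²⁺ still has 4 valence electrons; N²⁺ still has 3 valence electrons; Be²⁺ is the bare [He] core.
Breaking into a closed-shell core is much more expensive than removing a leftover valence electron — Be has the largest IE_3 here.
Valence configurations: S²⁺ [Ne]3s²3p², N²⁺ [He]2s²2p¹.
The numbers (kJ/mol): S 3357, N 4578, Be 14849.
Hence IE_3: S < N < Be.

S < N < Be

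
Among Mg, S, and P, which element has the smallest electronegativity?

Mg is in period 3, group 2; P is in period 3, group 15; S is in period 3, group 16.
EN rises left→right (higher Z_eff, smaller atoms) and falls top→bottom (larger, more shielded atoms).
All lie in period 3, so electronegativity increases left to right.
The smallest electronegativity among these belongs to Mg.

Mg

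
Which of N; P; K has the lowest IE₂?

After 1 electron has been removed, what remains? N⁺ still has 4 valence electrons; P⁺ still has 4 valence electrons; K⁺ is the bare [Ar] core.
Breaking into a closed-shell core is much more expensive than removing a leftover valence electron — K has the largest IE_2 here.
Valence configurations: N⁺ [He]2s²2p², P⁺ [Ne]3s²3p².
The numbers (kJ/mol): N 2856, P 1907, K 3052.
Overall IE_2 order: P < N < K.

P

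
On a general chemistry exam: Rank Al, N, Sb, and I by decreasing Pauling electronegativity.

N, I, Sb, Al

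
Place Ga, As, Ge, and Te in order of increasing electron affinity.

Ga, As, Ge, Te

Electron affinity generally becomes more exothermic across a period toward the halogens and less exothermic down a group.
Neither a single period nor a single group — weigh both effects.
As > Ga: As lies to the right of Ga in period 4, so the across-period effect alone puts As higher.
Ge > As: this pair runs against the simple trend — see the exception note.
Te > Ge: the two effects oppose for this pair; the across-period effect wins (190 vs 119 kJ/mol).
Note the exception: Ge has a higher electron affinity than As, contrary to the simple trend — adding an electron to As's half-filled 4p³ is unfavourable, so Ge (4p²) has the more exothermic EA.
For reference (kJ/mol): Ga 29, Ge 119, As 78, Te 190.
So from lowest to highest: Ga < As < Ge < Te.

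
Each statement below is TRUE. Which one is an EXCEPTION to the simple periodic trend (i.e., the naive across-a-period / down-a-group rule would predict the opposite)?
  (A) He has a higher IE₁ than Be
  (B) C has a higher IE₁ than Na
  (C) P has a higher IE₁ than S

(C)

The general trend: IE₁ increases across a period and decreases down a group.
(A) He (period 1, group 18) vs Be (period 2, group 2): the stated order agrees with the simple trend.
(B) C (period 2, group 14) vs Na (period 3, group 1): the stated order agrees with the simple trend.
(C) P (period 3, group 15) vs S (period 3, group 16): the stated order contradicts the simple trend.
The exception is (C): S (3p⁴) ionizes more easily than half-filled P (3p³) because the paired 3p electron in S is pushed out by e⁻–e⁻ repulsion.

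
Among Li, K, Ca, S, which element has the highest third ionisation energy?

Li

After 2 electrons have been removed, what remains? Li²⁺ is already 1 electron into the core; K²⁺ is already 1 electron into the core; Ca²⁺ is the bare [Ar] core; S²⁺ still has 4 valence electrons.
Core electrons are held far more tightly than valence electrons, so K, Ca and Li top the IE_3 order.
Approximate IE_3 values (kJ/mol): Li 11815, K 4420, Ca 4912, S 3357.
Hence IE_3: S < K < Ca < Li.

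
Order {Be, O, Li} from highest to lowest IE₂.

Li > O > Be

The second ionization energy removes an electron from the +1 ion. For each element: Be⁺ still has 1 valence electron; O⁺ still has 5 valence electrons; Li⁺ is the bare [He] core.
Core electrons are held far more tightly than valence electrons, so Li tops the IE_2 order.
Valence configurations: Be⁺ [He]2s¹, O⁺ [He]2s²2p³.
The numbers (kJ/mol): Be 1757, O 3388, Li 7298.
Hence IE_2: Be < O < Li.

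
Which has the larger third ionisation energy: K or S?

K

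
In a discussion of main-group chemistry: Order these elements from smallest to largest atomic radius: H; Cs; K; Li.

H < Li < K < Cs

Atomic radius shrinks across a period as nuclear charge pulls the same shell inward, and grows down a group as new shells are added.
All are in group 1, so atomic radius increases down the group.
So from smallest to largest: H < Li < K < Cs.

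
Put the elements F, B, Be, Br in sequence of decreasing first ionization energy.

F, Br, Be, B

Be is in period 2, group 2; B is in period 2, group 13; F is in period 2, group 17; Br is in period 4, group 17.
Removing the outermost electron gets harder across a period and easier down a group.
These span different periods and groups, so the two trends combine.
Be > B: this pair runs against the simple trend — see the exception note.
Br > Be: the two effects oppose for this pair; the across-period effect wins (1140 vs 900 kJ/mol).
F > Br: they share group 17; the group trend gives F the larger value.
Note the exception: Be has a higher first ionization energy than B, contrary to the simple trend — removing B's lone 2p electron is easier than breaking Be's filled 2s².
Tabulated first ionization energy (kJ/mol): Be 900, B 801, F 1681, Br 1140.
So from highest to lowest: F > Br > Be > B.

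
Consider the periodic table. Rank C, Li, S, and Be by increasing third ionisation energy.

S, C, Li, Be

The third ionization energy removes an electron from the +2 ion. For each element: C²⁺ still has 2 valence electrons; Li²⁺ is already 1 electron into the core; S²⁺ still has 4 valence electrons; Be²⁺ is the bare [He] core.
Breaking into a closed-shell core is much more expensive than removing a leftover valence electron — Li and Be have the largest IE_3 here.
Valence configurations: C²⁺ [He]2s², S²⁺ [Ne]3s²3p².
Tabulated IE_3 (kJ/mol): C 4620, Li 11815, S 3357, Be 14849.
Hence IE_3: S < C < Li < Be.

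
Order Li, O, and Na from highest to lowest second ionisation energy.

Li > Na > O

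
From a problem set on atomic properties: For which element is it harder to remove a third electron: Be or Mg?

Be

After 2 electrons have been removed, what remains? Be²⁺ is the bare [He] core; Mg²⁺ is the bare [Ne] core.
All of these are removing an electron from a noble-gas core or deeper; the smaller core (lower principal quantum number) is held far more tightly, and within a period the higher nuclear charge binds the same core more tightly.
Approximate IE_3 values (kJ/mol): Be 14849, Mg 7733.
So the third ionization energies run Mg < Be.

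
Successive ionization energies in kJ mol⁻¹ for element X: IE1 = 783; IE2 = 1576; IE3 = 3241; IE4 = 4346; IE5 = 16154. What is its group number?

Group 14

Look for the largest jump between consecutive ionization energies: IE5/IE4 ≈ 3.7, far larger than any earlier ratio.
That jump marks the point where a core electron is being removed. So the atom has 4 valence electrons.
A main-group element with 4 valence electrons is in group 14.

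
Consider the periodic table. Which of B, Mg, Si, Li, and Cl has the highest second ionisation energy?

Li

IE_2 is the cost of taking one more electron from the +1 cation: B⁺ still has 2 valence electrons; Mg⁺ still has 1 valence electron; Si⁺ still has 3 valence electrons; Li⁺ is the bare [He] core; Cl⁺ still has 6 valence electrons.
Core electrons are held far more tightly than valence electrons, so Li tops the IE_2 order.
Valence configurations: B⁺ [He]2s², Mg⁺ [Ne]3s¹, Si⁺ [Ne]3s²3p¹, Cl⁺ [Ne]3s²3p⁴.
Approximate IE_2 values (kJ/mol): B 2427, Mg 1451, Si 1577, Li 7298, Cl 2298.
Overall IE_2 order: Mg < Si < Cl < B < Li.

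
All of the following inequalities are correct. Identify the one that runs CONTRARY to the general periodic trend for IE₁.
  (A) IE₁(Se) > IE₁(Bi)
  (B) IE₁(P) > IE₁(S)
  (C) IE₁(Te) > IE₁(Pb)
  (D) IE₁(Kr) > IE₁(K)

(B)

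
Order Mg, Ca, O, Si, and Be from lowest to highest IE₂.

Ca < Mg < Si < Be < O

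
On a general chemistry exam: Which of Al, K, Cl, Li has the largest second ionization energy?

IE_2 is the cost of taking one more electron from the +1 cation: Al⁺ still has 2 valence electrons; K⁺ is the bare [Ar] core; Cl⁺ still has 6 valence electrons; Li⁺ is the bare [He] core.
Pulling an electron out of a noble-gas core costs far more than removing a remaining valence electron, so K and Li sit at the high end of IE_2.
Valence configurations: Al⁺ [Ne]3s², Cl⁺ [Ne]3s²3p⁴.
The numbers (kJ/mol): Al 1817, K 3052, Cl 2298, Li 7298.
So the second ionization energies run Al < Cl < K < Li.

Li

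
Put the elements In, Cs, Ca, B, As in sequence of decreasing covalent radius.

Cs > Ca > In > As > B

B is in period 2, group 13; Ca is in period 4, group 2; As is in period 4, group 15; In is in period 5, group 13; Cs is in period 6, group 1.
Atomic radius shrinks across a period as nuclear charge pulls the same shell inward, and grows down a group as new shells are added.
These span different periods and groups, so the two trends combine.
As > B: period and group pull opposite ways; the down-group shift dominates (121 vs 85 pm).
In > As: relative to As, both the across-period and down-group shifts push In's atomic radius up.
Ca > In: the two effects oppose for this pair; the across-period effect wins (171 vs 142 pm).
Cs > Ca: relative to Ca, both the across-period and down-group shifts push Cs's atomic radius up.
Approximate values (pm): B 85, Ca 171, As 121, In 142, Cs 232.
So from largest to smallest: Cs > Ca > In > As > B.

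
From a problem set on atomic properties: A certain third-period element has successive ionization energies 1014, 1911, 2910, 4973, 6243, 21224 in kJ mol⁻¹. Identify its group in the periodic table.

Group 15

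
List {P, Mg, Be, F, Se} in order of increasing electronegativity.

Be is in period 2, group 2; F is in period 2, group 17; Mg is in period 3, group 2; P is in period 3, group 15; Se is in period 4, group 16.
Electronegativity increases across a period and decreases down a group, tracking effective nuclear charge and atomic size.
Here both period and group differ, so the two effects have to be weighed against each other.
Be > Mg: they share group 2; the group trend gives Be the larger value.
P > Be: period and group pull opposite ways; the across-period shift dominates (2.19 vs 1.57).
Se > P: period and group pull opposite ways; the across-period shift dominates (2.55 vs 2.19).
F > Se: relative to Se, both the across-period and down-group shifts push F's electronegativity up.
For reference (Pauling): Be 1.57, F 3.98, Mg 1.31, P 2.19, Se 2.55.
So from lowest to highest: Mg < Be < P < Se < F.

Mg < Be < P < Se < F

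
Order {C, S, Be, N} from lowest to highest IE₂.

Be < S < C < N

IE_2 is the cost of taking one more electron from the +1 cation: C⁺ still has 3 valence electrons; S⁺ still has 5 valence electrons; Be⁺ still has 1 valence electron; N⁺ still has 4 valence electrons.
All are still removing valence electrons, so compare the +1 ions as you would atoms: IE_2 generally rises across a period (higher Z_eff) and falls down a group (larger shell), subject to the usual subshell exceptions.
Valence configurations: C⁺ [He]2s²2p¹, S⁺ [Ne]3s²3p³, Be⁺ [He]2s¹, N⁺ [He]2s²2p².
Approximate IE_2 values (kJ/mol): C 2353, S 2252, Be 1757, N 2856.
Overall IE_2 order: Be < S < C < N.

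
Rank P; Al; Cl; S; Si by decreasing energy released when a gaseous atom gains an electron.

Al is in period 3, group 13; Si is in period 3, group 14; P is in period 3, group 15; S is in period 3, group 16; Cl is in period 3, group 17.
Electron affinity generally becomes more exothermic across a period toward the halogens and less exothermic down a group.
All lie in period 3; the across-period trend (electron affinity increases left to right) applies, with the exception below.
Note the exception: Si has a higher electron affinity than P, contrary to the simple trend — adding an electron to P's half-filled 3p³ is unfavourable, so Si (3p²) has the more exothermic EA.
Approximate values (kJ/mol): Al 42, Si 134, P 72, S 200, Cl 349.
So from highest to lowest: Cl > S > Si > P > Al.

Cl > S > Si > P > Al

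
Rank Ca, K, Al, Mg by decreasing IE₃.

Mg > Ca > K > Al

IE_3 is the cost of taking one more electron from the +2 cation: Ca²⁺ is the bare [Ar] core; K²⁺ is already 1 electron into the core; Al²⁺ still has 1 valence electron; Mg²⁺ is the bare [Ne] core.
Breaking into a closed-shell core is much more expensive than removing a leftover valence electron — K, Ca and Mg have the largest IE_3 here.
Tabulated IE_3 (kJ/mol): Ca 4912, K 4420, Al 2745, Mg 7733.
Overall IE_3 order: Al < K < Ca < Mg.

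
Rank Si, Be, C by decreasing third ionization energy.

Be > C > Si

After 2 electrons have been removed, what remains? Si²⁺ still has 2 valence electrons; Be²⁺ is the bare [He] core; C²⁺ still has 2 valence electrons.
Pulling an electron out of a noble-gas core costs far more than removing a remaining valence electron, so Be sits at the high end of IE_3.
Valence configurations: Si²⁺ [Ne]3s², C²⁺ [He]2s².
Tabulated IE_3 (kJ/mol): Si 3232, Be 14849, C 4620.
Overall IE_3 order: Si < C < Be.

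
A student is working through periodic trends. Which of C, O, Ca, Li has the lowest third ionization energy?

Consider each +2 ion: C²⁺ still has 2 valence electrons; O²⁺ still has 4 valence electrons; Ca²⁺ is the bare [Ar] core; Li²⁺ is already 1 electron into the core.
Usually core removal costs more than valence removal, but here the competition is close: a tightly held n=2 valence electron can cost more to remove than an n=3 core electron, so the actual values have to decide it.
Valence configurations: C²⁺ [He]2s², O²⁺ [He]2s²2p².
Approximate IE_3 values (kJ/mol): C 4620, O 5300, Ca 4912, Li 11815.
Hence IE_3: C < Ca < O < Li.

C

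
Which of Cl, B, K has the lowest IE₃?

The third ionization energy removes an electron from the +2 ion. For each element: Cl²⁺ still has 5 valence electrons; B²⁺ still has 1 valence electron; K²⁺ is already 1 electron into the core.
Core electrons are held far more tightly than valence electrons, so K tops the IE_3 order.
Valence configurations: Cl²⁺ [Ne]3s²3p³, B²⁺ [He]2s¹.
Approximate IE_3 values (kJ/mol): Cl 3822, B 3660, K 4420.
Overall IE_3 order: B < Cl < K.

B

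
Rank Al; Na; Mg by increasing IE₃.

Consider each +2 ion: Al²⁺ still has 1 valence electron; Na²⁺ is already 1 electron into the core; Mg²⁺ is the bare [Ne] core.
Core electrons are held far more tightly than valence electrons, so Na and Mg top the IE_3 order.
Tabulated IE_3 (kJ/mol): Al 2745, Na 6910, Mg 7733.
So the third ionization energies run Al < Na < Mg.

Al < Na < Mg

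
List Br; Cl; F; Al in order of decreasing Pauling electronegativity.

F, Cl, Br, Al

F is in period 2, group 17; Al is in period 3, group 13; Cl is in period 3, group 17; Br is in period 4, group 17.
Electronegativity increases across a period and decreases down a group, tracking effective nuclear charge and atomic size.
These span different periods and groups, so the two trends combine.
Br > Al: the two effects oppose for this pair; the across-period effect wins (2.96 vs 1.61).
Cl > Br: Cl sits above Br in group 17, so the down-group effect alone puts Cl higher.
F > Cl: they share group 17; the group trend gives F the larger value.
For reference (Pauling): F 3.98, Al 1.61, Cl 3.16, Br 2.96.
So from highest to lowest: F > Cl > Br > Al.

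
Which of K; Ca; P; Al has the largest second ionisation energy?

K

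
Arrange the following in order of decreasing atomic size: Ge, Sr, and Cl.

Cl is in period 3, group 17; Ge is in period 4, group 14; Sr is in period 5, group 2.
Radius decreases left→right (rising Z_eff, same n) and increases top→bottom (higher n).
Neither a single period nor a single group — weigh both effects.
Ge > Cl: both effects reinforce here, so Ge is clearly the larger of the two.
Sr > Ge: relative to Ge, both the across-period and down-group shifts push Sr's atomic radius up.
Tabulated atomic radius (pm): Cl 99, Ge 121, Sr 185.
So from largest to smallest: Sr > Ge > Cl.

Sr > Ge > Cl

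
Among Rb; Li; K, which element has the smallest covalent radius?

Li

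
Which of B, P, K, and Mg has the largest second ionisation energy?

K

The second ionization energy removes an electron from the +1 ion. For each element: B⁺ still has 2 valence electrons; P⁺ still has 4 valence electrons; K⁺ is the bare [Ar] core; Mg⁺ still has 1 valence electron.
Breaking into a closed-shell core is much more expensive than removing a leftover valence electron — K has the largest IE_2 here.
Valence configurations: B⁺ [He]2s², P⁺ [Ne]3s²3p², Mg⁺ [Ne]3s¹.
Tabulated IE_2 (kJ/mol): B 2427, P 1907, K 3052, Mg 1451.
Hence IE_2: Mg < P < B < K.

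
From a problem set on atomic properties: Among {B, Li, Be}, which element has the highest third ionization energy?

IE_3 is the cost of taking one more electron from the +2 cation: B²⁺ still has 1 valence electron; Li²⁺ is already 1 electron into the core; Be²⁺ is the bare [He] core.
Core electrons are held far more tightly than valence electrons, so Li and Be top the IE_3 order.
The numbers (kJ/mol): B 3660, Li 11815, Be 14849.
Overall IE_3 order: B < Li < Be.

Be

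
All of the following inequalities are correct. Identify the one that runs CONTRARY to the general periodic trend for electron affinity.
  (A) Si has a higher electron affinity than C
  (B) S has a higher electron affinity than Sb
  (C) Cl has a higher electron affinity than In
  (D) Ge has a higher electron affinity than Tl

(A)

The general trend: electron affinity increases across a period and decreases down a group.
(A) Si (period 3, group 14) vs C (period 2, group 14): the stated order contradicts the simple trend.
(B) S (period 3, group 16) vs Sb (period 5, group 15): the stated order agrees with the simple trend.
(C) Cl (period 3, group 17) vs In (period 5, group 13): the stated order agrees with the simple trend.
(D) Ge (period 4, group 14) vs Tl (period 6, group 13): the stated order agrees with the simple trend.
The exception is (A): Si's larger, more diffuse 3p orbitals accept an added electron slightly more readily than C's compact 2p.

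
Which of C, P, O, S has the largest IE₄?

O

Consider each +3 ion: C³⁺ still has 1 valence electron; P³⁺ still has 2 valence electrons; O³⁺ still has 3 valence electrons; S³⁺ still has 3 valence electrons.
All are still removing valence electrons, so compare the +3 ions as you would atoms: IE_4 generally rises across a period (higher Z_eff) and falls down a group (larger shell), subject to the usual subshell exceptions.
Valence configurations: C³⁺ [He]2s¹, P³⁺ [Ne]3s², O³⁺ [He]2s²2p¹, S³⁺ [Ne]3s²3p¹.
S³⁺ loses a lone 3p electron whereas P³⁺ must break into a filled 3s² pair, so IE_4(P) > IE_4(S) even though S has the higher nuclear charge.
Tabulated IE_4 (kJ/mol): C 6223, P 4964, O 7469, S 4556.
Hence IE_4: S < P < C < O.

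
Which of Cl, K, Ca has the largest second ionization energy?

K

After 1 electron has been removed, what remains? Cl⁺ still has 6 valence electrons; K⁺ is the bare [Ar] core; Ca⁺ still has 1 valence electron.
Breaking into a closed-shell core is much more expensive than removing a leftover valence electron — K has the largest IE_2 here.
Valence configurations: Cl⁺ [Ne]3s²3p⁴, Ca⁺ [Ar]4s¹.
Tabulated IE_2 (kJ/mol): Cl 2298, K 3052, Ca 1145.
Hence IE_2: Ca < Cl < K.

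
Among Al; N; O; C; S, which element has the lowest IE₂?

Al

After 1 electron has been removed, what remains? Al⁺ still has 2 valence electrons; N⁺ still has 4 valence electrons; O⁺ still has 5 valence electrons; C⁺ still has 3 valence electrons; S⁺ still has 5 valence electrons.
All are still removing valence electrons, so compare the +1 ions as you would atoms: IE_2 generally rises across a period (higher Z_eff) and falls down a group (larger shell), subject to the usual subshell exceptions.
Valence configurations: Al⁺ [Ne]3s², N⁺ [He]2s²2p², O⁺ [He]2s²2p³, C⁺ [He]2s²2p¹, S⁺ [Ne]3s²3p³.
Tabulated IE_2 (kJ/mol): Al 1817, N 2856, O 3388, C 2353, S 2252.
Putting it together, IE_2: Al < S < C < N < O.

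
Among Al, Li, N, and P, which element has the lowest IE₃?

Consider each +2 ion: Al²⁺ still has 1 valence electron; Li²⁺ is already 1 electron into the core; N²⁺ still has 3 valence electrons; P²⁺ still has 3 valence electrons.
Core electrons are held far more tightly than valence electrons, so Li tops the IE_3 order.
Valence configurations: Al²⁺ [Ne]3s¹, N²⁺ [He]2s²2p¹, P²⁺ [Ne]3s²3p¹.
The numbers (kJ/mol): Al 2745, Li 11815, N 4578, P 2914.
Putting it together, IE_3: Al < P < N < Li.

Al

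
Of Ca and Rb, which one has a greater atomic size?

Moving right in a period, electrons are added to the same shell under a stronger nuclear pull, so atoms get smaller; moving down, a new shell is opened and atoms get larger.
Neither a single period nor a single group — weigh both effects.
Rb > Ca: relative to Ca, both the across-period and down-group shifts push Rb's atomic radius up.
For reference (pm): Ca 171, Rb 210.
So Rb has the greater atomic size (Rb > Ca).

Rb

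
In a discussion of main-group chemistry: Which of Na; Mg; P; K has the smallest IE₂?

After 1 electron has been removed, what remains? Na⁺ is the bare [Ne] core; Mg⁺ still has 1 valence electron; P⁺ still has 4 valence electrons; K⁺ is the bare [Ar] core.
Core electrons are held far more tightly than valence electrons, so K and Na top the IE_2 order.
Valence configurations: Mg⁺ [Ne]3s¹, P⁺ [Ne]3s²3p².
Tabulated IE_2 (kJ/mol): Na 4562, Mg 1451, P 1907, K 3052.
Overall IE_2 order: Mg < P < K < Na.

Mg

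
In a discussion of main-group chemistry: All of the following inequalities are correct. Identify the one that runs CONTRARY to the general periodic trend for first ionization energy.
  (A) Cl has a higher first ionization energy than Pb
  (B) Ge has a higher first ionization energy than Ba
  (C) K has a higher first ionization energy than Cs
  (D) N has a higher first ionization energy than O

The general trend: first ionization energy increases across a period and decreases down a group.
(A) Cl (period 3, group 17) vs Pb (period 6, group 14): the stated order agrees with the simple trend.
(B) Ge (period 4, group 14) vs Ba (period 6, group 2): the stated order agrees with the simple trend.
(C) K (period 4, group 1) vs Cs (period 6, group 1): the stated order agrees with the simple trend.
(D) N (period 2, group 15) vs O (period 2, group 16): the stated order contradicts the simple trend.
The exception is (D): pairing an electron in O's 2p⁴ costs repulsion energy, so O ionizes more easily than half-filled N (2p³).

(D)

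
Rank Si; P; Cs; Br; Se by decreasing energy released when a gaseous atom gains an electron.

Si is in period 3, group 14; P is in period 3, group 15; Se is in period 4, group 16; Br is in period 4, group 17; Cs is in period 6, group 1.
EA tends to increase across a period and decrease down a group, though the pattern is less regular than for IE or radius.
Here both period and group differ, so the two effects have to be weighed against each other.
P > Cs: relative to Cs, both the across-period and down-group shifts push P's electron affinity up.
Si > P: this pair runs against the simple trend — see the exception note.
Se > Si: the two effects oppose for this pair; the across-period effect wins (195 vs 134 kJ/mol).
Br > Se: both are in period 4; the period trend gives Br the larger value.
Note the exception: Si has a higher electron affinity than P, contrary to the simple trend — adding an electron to P's half-filled 3p³ is unfavourable, so Si (3p²) has the more exothermic EA.
Approximate values (kJ/mol): Si 134, P 72, Se 195, Br 325, Cs 46.
So from highest to lowest: Br > Se > Si > P > Cs.

Br, Se, Si, P, Cs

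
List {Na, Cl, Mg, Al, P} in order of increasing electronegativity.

Na is in period 3, group 1; Mg is in period 3, group 2; Al is in period 3, group 13; P is in period 3, group 15; Cl is in period 3, group 17.
Atoms toward the upper right of the periodic table pull bonding electrons most strongly.
All lie in period 3, so electronegativity increases left to right.
So from lowest to highest: Na < Mg < Al < P < Cl.

Na, Mg, Al, P, Cl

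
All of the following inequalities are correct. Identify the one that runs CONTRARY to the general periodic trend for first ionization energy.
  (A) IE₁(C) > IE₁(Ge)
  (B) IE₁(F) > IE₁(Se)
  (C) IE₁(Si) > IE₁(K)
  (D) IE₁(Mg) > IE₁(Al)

The general trend: first ionization energy increases across a period and decreases down a group.
(A) C (period 2, group 14) vs Ge (period 4, group 14): the stated order agrees with the simple trend.
(B) F (period 2, group 17) vs Se (period 4, group 16): the stated order agrees with the simple trend.
(C) Si (period 3, group 14) vs K (period 4, group 1): the stated order agrees with the simple trend.
(D) Mg (period 3, group 2) vs Al (period 3, group 13): the stated order contradicts the simple trend.
The exception is (D): Al's single 3p electron is easier to remove than one from Mg's filled 3s².

(D)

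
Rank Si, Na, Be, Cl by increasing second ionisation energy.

Si < Be < Cl < Na

The second ionization energy removes an electron from the +1 ion. For each element: Si⁺ still has 3 valence electrons; Na⁺ is the bare [Ne] core; Be⁺ still has 1 valence electron; Cl⁺ still has 6 valence electrons.
Pulling an electron out of a noble-gas core costs far more than removing a remaining valence electron, so Na sits at the high end of IE_2.
Valence configurations: Si⁺ [Ne]3s²3p¹, Be⁺ [He]2s¹, Cl⁺ [Ne]3s²3p⁴.
Tabulated IE_2 (kJ/mol): Si 1577, Na 4562, Be 1757, Cl 2298.
Overall IE_2 order: Si < Be < Cl < Na.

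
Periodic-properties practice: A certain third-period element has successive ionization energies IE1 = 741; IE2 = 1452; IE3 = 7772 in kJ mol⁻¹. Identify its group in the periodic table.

Group 2

Look for the largest jump between consecutive ionization energies: IE3/IE2 ≈ 5.4, far larger than any earlier ratio.
That jump marks the point where a core electron is being removed. So the atom has 2 valence electrons.
A main-group element with 2 valence electrons is in group 2.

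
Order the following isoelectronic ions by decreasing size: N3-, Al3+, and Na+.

All of these have 10 electrons, so size is governed by nuclear charge alone: the more protons, the stronger the pull on the same electron cloud, and the smaller the ion.
Nuclear charges: Al3+ (Z=13), Na+ (Z=11), N3- (Z=7).
Largest to smallest: N3- > Na+ > Al3+.

N3-, Na+, Al3+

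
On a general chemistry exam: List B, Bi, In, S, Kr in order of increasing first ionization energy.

In < Bi < B < S < Kr

B is in period 2, group 13; S is in period 3, group 16; Kr is in period 4, group 18; In is in period 5, group 13; Bi is in period 6, group 15.
First ionization energy rises across a period (greater Z_eff holds electrons more tightly) and falls down a group (valence electrons are farther from the nucleus).
These span different periods and groups, so the two trends combine.
Bi > In: the two effects oppose for this pair; the across-period effect wins (703 vs 558 kJ/mol).
B > Bi: the two effects oppose for this pair; the down-group effect wins (801 vs 703 kJ/mol).
S > B: period and group pull opposite ways; the across-period shift dominates (1000 vs 801 kJ/mol).
Kr > S: the two effects oppose for this pair; the across-period effect wins (1351 vs 1000 kJ/mol).
Tabulated first ionization energy (kJ/mol): B 801, S 1000, Kr 1351, In 558, Bi 703.
So from lowest to highest: In < Bi < B < S < Kr.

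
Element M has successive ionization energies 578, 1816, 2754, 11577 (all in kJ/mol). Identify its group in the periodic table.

Group 13

Look for the largest jump between consecutive ionization energies: IE4/IE3 ≈ 4.2, far larger than any earlier ratio.
That jump marks the point where a core electron is being removed. So the atom has 3 valence electrons.
A main-group element with 3 valence electrons is in group 13.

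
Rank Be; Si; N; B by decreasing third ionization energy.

Be > N > B > Si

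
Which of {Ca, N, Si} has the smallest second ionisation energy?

Ca

Consider each +1 ion: Ca⁺ still has 1 valence electron; N⁺ still has 4 valence electrons; Si⁺ still has 3 valence electrons.
All are still removing valence electrons, so compare the +1 ions as you would atoms: IE_2 generally rises across a period (higher Z_eff) and falls down a group (larger shell), subject to the usual subshell exceptions.
Valence configurations: Ca⁺ [Ar]4s¹, N⁺ [He]2s²2p², Si⁺ [Ne]3s²3p¹.
Approximate IE_2 values (kJ/mol): Ca 1145, N 2856, Si 1577.
Hence IE_2: Ca < Si < N.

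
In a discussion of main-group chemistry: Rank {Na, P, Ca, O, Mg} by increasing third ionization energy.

P < Ca < O < Na < Mg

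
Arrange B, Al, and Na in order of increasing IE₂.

Al < B < Na

After 1 electron has been removed, what remains? B⁺ still has 2 valence electrons; Al⁺ still has 2 valence electrons; Na⁺ is the bare [Ne] core.
Breaking into a closed-shell core is much more expensive than removing a leftover valence electron — Na has the largest IE_2 here.
Valence configurations: B⁺ [He]2s², Al⁺ [Ne]3s².
The numbers (kJ/mol): B 2427, Al 1817, Na 4562.
So the second ionization energies run Al < B < Na.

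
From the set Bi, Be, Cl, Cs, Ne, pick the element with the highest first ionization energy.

Ne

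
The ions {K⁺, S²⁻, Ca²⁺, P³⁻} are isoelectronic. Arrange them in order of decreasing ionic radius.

P³⁻ > S²⁻ > K⁺ > Ca²⁺

All of these have 18 electrons, so size is governed by nuclear charge alone: the more protons, the stronger the pull on the same electron cloud, and the smaller the ion.
Nuclear charges: Ca²⁺ (Z=20), K⁺ (Z=19), S²⁻ (Z=16), P³⁻ (Z=15).
Largest to smallest: P³⁻ > S²⁻ > K⁺ > Ca²⁺.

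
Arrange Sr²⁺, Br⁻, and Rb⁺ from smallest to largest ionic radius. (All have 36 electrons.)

All of these have 36 electrons, so size is governed by nuclear charge alone: the more protons, the stronger the pull on the same electron cloud, and the smaller the ion.
Nuclear charges: Sr²⁺ (Z=38), Rb⁺ (Z=37), Br⁻ (Z=35).
Smallest to largest: Sr²⁺ < Rb⁺ < Br⁻.

Sr²⁺ < Rb⁺ < Br⁻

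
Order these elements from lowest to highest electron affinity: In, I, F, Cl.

Atoms with high Z_eff and room in the valence shell (especially the halogens) have the most exothermic electron affinities.
Neither a single period nor a single group — weigh both effects.
I > In: I lies to the right of In in period 5, so the across-period effect alone puts I higher.
F > I: they share group 17; the group trend gives F the larger value.
Cl > F: this pair runs against the simple trend — see the exception note.
Note the exception: Cl has a higher electron affinity than F, contrary to the simple trend — F's small 2p subshell makes the incoming electron feel strong e⁻–e⁻ repulsion, so Cl actually releases more energy on gaining an electron.
For reference (kJ/mol): F 328, Cl 349, In 29, I 295.
So from lowest to highest: In < I < F < Cl.

In < I < F < Cl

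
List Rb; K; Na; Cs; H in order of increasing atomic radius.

H is in period 1, group 1; Na is in period 3, group 1; K is in period 4, group 1; Rb is in period 5, group 1; Cs is in period 6, group 1.
Atomic radius shrinks across a period as nuclear charge pulls the same shell inward, and grows down a group as new shells are added.
All are in group 1, so atomic radius increases down the group.
So from smallest to largest: H < Na < K < Rb < Cs.

H < Na < K < Rb < Cs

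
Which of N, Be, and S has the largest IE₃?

After 2 electrons have been removed, what remains? N²⁺ still has 3 valence electrons; Be²⁺ is the bare [He] core; S²⁺ still has 4 valence electrons.
Breaking into a closed-shell core is much more expensive than removing a leftover valence electron — Be has the largest IE_3 here.
Valence configurations: N²⁺ [He]2s²2p¹, S²⁺ [Ne]3s²3p².
Approximate IE_3 values (kJ/mol): N 4578, Be 14849, S 3357.
So the third ionization energies run S < N < Be.

Be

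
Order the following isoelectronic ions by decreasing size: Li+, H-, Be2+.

All of these have 2 electrons, so size is governed by nuclear charge alone: the more protons, the stronger the pull on the same electron cloud, and the smaller the ion.
Nuclear charges: Be2+ (Z=4), Li+ (Z=3), H- (Z=1).
Largest to smallest: H- > Li+ > Be2+.

H- > Li+ > Be2+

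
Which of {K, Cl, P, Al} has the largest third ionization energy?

K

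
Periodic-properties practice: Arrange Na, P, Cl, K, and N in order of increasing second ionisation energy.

P < Cl < N < K < Na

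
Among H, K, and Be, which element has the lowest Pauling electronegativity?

K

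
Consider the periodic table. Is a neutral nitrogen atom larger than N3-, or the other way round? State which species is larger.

Forming N3- adds 3 electrons to N. More electron–electron repulsion in the same shell, with unchanged nuclear charge, lets the cloud expand.
An anion is larger than its parent atom: N3- > N.

N3-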